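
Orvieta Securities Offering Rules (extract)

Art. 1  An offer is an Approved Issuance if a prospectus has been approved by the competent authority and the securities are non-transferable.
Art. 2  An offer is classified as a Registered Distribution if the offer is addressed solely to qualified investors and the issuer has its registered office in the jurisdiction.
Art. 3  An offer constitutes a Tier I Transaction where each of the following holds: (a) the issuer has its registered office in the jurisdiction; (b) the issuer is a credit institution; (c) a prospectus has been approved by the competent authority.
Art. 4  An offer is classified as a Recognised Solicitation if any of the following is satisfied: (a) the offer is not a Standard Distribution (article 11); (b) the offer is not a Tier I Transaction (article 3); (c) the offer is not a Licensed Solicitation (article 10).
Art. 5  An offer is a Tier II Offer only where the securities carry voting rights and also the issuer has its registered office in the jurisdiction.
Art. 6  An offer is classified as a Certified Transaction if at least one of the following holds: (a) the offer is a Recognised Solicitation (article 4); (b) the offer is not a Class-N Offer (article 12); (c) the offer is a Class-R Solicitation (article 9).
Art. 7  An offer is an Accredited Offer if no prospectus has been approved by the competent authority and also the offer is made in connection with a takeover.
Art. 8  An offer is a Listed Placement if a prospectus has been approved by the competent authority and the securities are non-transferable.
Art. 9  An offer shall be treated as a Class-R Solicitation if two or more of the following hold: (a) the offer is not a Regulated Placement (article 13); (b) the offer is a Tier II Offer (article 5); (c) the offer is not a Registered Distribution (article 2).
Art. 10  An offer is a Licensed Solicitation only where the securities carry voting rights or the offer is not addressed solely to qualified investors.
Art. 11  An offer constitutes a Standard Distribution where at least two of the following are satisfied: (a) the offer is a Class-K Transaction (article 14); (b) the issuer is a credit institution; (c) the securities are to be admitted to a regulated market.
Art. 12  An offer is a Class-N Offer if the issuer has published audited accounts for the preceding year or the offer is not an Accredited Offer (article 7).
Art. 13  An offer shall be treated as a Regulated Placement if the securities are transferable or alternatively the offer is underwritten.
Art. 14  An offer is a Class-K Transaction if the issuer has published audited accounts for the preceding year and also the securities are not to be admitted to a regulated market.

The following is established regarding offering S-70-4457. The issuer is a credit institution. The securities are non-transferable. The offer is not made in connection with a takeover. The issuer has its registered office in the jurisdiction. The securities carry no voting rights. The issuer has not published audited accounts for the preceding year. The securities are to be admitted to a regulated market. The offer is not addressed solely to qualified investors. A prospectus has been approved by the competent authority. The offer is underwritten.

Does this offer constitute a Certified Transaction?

No

article 14 — Class-K Transaction: [the issuer has published audited accounts for the preceding year? no] AND [the securities are not to be admitted to a regulated market? no] → not satisfied.
article 11 — Standard Distribution: Class-K Transaction (article 14)? no; the issuer is a credit institution? yes; the securities are to be admitted to a regulated market? yes — 2 of 3 hold (need ≥2) → satisfied.
article 3 — Tier I Transaction: [the issuer has its registered office in the jurisdiction? yes] AND [the issuer is a credit institution? yes] AND [a prospectus has been approved by the competent authority? yes] → satisfied.
article 10 — Licensed Solicitation: [the securities carry voting rights? no] OR [the offer is not addressed solely to qualified investors? yes] → satisfied.
article 4 — Recognised Solicitation: [not a Standard Distribution (article 11)? no] OR [not a Tier I Transaction (article 3)? no] OR [not a Licensed Solicitation (article 10)? no] → not satisfied.
article 7 — Accredited Offer: [no prospectus has been approved by the competent authority? no] AND [the offer is made in connection with a takeover? no] → not satisfied.
article 12 — Class-N Offer: [the issuer has published audited accounts for the preceding year? no] OR [not an Accredited Offer (article 7)? yes] → satisfied.
article 13 — Regulated Placement: [the securities are transferable? no] OR [the offer is underwritten? yes] → satisfied.
article 5 — Tier II Offer: [the securities carry voting rights? no] AND [the issuer has its registered office in the jurisdiction? yes] → not satisfied.
article 2 — Registered Distribution: [the offer is addressed solely to qualified investors? no] AND [the issuer has its registered office in the jurisdiction? yes] → not satisfied.
article 9 — Class-R Solicitation: not a Regulated Placement (article 13)? no; Tier II Offer (article 5)? no; not a Registered Distribution (article 2)? yes — 1 of 3 hold (need ≥2) → not satisfied.
article 6 — Certified Transaction: [Recognised Solicitation (article 4)? no] OR [not a Class-N Offer (article 12)? no] OR [Class-R Solicitation (article 9)? no] → not satisfied.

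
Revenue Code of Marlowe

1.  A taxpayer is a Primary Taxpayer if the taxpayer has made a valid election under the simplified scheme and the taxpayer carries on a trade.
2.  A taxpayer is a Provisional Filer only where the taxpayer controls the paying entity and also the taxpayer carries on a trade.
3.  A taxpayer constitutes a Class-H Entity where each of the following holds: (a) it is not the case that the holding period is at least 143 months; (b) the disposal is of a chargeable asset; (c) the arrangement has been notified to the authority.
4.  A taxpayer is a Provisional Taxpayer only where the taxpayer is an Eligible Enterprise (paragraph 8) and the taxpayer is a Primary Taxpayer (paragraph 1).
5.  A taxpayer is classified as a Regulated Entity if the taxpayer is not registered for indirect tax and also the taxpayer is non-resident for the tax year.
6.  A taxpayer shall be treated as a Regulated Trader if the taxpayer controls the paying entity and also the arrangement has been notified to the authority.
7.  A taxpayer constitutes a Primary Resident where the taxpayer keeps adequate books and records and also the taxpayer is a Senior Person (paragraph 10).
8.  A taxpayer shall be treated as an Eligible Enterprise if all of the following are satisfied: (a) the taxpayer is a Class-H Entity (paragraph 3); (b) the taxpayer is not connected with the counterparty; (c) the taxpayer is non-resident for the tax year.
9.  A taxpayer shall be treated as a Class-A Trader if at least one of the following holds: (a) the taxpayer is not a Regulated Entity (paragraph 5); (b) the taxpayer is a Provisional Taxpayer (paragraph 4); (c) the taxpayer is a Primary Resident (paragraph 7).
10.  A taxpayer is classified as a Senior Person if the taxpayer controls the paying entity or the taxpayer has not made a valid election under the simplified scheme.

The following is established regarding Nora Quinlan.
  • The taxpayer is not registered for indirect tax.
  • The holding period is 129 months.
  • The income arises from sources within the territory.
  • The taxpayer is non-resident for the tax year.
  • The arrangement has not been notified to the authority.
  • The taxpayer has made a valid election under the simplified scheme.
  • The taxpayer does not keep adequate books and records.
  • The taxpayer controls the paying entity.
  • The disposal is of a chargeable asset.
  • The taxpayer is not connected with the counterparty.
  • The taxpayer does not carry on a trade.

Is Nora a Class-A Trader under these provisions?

No

paragraph 5 — Regulated Entity: [the taxpayer is not registered for indirect tax? yes] AND [the taxpayer is non-resident for the tax year? yes] → satisfied.
paragraph 3 — Class-H Entity: [holding period: 129 months ≥ 143 months? no, so negated condition yes] AND [the disposal is of a chargeable asset? yes] AND [the arrangement has been notified to the authority? no] → not satisfied.
paragraph 8 — Eligible Enterprise: [Class-H Entity (paragraph 3)? no] AND [the taxpayer is not connected with the counterparty? yes] AND [the taxpayer is non-resident for the tax year? yes] → not satisfied.
paragraph 1 — Primary Taxpayer: [the taxpayer has made a valid election under the simplified scheme? yes] AND [the taxpayer carries on a trade? no] → not satisfied.
paragraph 4 — Provisional Taxpayer: [Eligible Enterprise (paragraph 8)? no] AND [Primary Taxpayer (paragraph 1)? no] → not satisfied.
paragraph 10 — Senior Person: [the taxpayer controls the paying entity? yes] OR [the taxpayer has not made a valid election under the simplified scheme? no] → satisfied.
paragraph 7 — Primary Resident: [the taxpayer keeps adequate books and records? no] AND [Senior Person (paragraph 10)? yes] → not satisfied.
paragraph 9 — Class-A Trader: [not a Regulated Entity (paragraph 5)? no] OR [Provisional Taxpayer (paragraph 4)? no] OR [Primary Resident (paragraph 7)? no] → not satisfied.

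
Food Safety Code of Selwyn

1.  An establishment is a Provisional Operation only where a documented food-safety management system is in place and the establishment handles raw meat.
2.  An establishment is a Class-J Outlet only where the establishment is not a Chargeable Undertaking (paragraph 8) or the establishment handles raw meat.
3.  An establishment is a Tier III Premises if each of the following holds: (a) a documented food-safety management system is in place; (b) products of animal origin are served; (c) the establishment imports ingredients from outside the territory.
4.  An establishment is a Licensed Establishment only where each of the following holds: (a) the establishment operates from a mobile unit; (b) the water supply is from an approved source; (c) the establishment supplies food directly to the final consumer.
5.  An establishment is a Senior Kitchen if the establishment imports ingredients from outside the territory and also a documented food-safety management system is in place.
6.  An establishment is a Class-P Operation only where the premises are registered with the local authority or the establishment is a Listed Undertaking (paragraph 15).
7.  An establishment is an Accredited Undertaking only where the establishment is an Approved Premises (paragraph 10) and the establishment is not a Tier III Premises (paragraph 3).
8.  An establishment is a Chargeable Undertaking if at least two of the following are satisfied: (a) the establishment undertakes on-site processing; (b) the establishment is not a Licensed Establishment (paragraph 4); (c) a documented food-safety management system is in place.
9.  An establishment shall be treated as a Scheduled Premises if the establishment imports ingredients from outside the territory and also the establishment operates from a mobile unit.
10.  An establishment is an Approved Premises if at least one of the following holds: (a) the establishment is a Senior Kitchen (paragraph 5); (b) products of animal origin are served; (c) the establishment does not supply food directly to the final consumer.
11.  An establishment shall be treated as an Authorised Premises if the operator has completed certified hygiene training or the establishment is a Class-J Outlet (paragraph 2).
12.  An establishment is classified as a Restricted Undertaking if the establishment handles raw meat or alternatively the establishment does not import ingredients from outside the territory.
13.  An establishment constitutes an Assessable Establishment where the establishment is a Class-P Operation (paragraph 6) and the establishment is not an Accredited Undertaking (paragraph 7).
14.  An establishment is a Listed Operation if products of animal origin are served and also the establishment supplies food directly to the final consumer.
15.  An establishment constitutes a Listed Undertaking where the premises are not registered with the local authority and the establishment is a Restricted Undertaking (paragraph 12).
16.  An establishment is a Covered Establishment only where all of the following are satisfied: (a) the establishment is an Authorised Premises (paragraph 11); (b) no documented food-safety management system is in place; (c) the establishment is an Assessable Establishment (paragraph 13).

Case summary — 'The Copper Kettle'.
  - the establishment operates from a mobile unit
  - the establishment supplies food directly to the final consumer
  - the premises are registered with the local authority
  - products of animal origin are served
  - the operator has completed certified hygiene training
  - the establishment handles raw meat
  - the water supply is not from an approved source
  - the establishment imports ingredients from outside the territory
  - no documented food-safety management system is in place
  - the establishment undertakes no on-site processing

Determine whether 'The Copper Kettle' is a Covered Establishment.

No

paragraph 4 — Licensed Establishment: [the establishment operates from a mobile unit? yes] AND [the water supply is from an approved source? no] AND [the establishment supplies food directly to the final consumer? yes] → not satisfied.
paragraph 8 — Chargeable Undertaking: the establishment undertakes on-site processing? no; not a Licensed Establishment (paragraph 4)? yes; a documented food-safety management system is in place? no — 1 of 3 hold (need ≥2) → not satisfied.
paragraph 2 — Class-J Outlet: [not a Chargeable Undertaking (paragraph 8)? yes] OR [the establishment handles raw meat? yes] → satisfied.
paragraph 11 — Authorised Premises: [the operator has completed certified hygiene training? yes] OR [Class-J Outlet (paragraph 2)? yes] → satisfied.
paragraph 12 — Restricted Undertaking: [the establishment handles raw meat? yes] OR [the establishment does not import ingredients from outside the territory? no] → satisfied.
paragraph 15 — Listed Undertaking: [the premises are not registered with the local authority? no] AND [Restricted Undertaking (paragraph 12)? yes] → not satisfied.
paragraph 6 — Class-P Operation: [the premises are registered with the local authority? yes] OR [Listed Undertaking (paragraph 15)? no] → satisfied.
paragraph 5 — Senior Kitchen: [the establishment imports ingredients from outside the territory? yes] AND [a documented food-safety management system is in place? no] → not satisfied.
paragraph 10 — Approved Premises: [Senior Kitchen (paragraph 5)? no] OR [products of animal origin are served? yes] OR [the establishment does not supply food directly to the final consumer? no] → satisfied.
paragraph 3 — Tier III Premises: [a documented food-safety management system is in place? no] AND [products of animal origin are served? yes] AND [the establishment imports ingredients from outside the territory? yes] → not satisfied.
paragraph 7 — Accredited Undertaking: [Approved Premises (paragraph 10)? yes] AND [not a Tier III Premises (paragraph 3)? yes] → satisfied.
paragraph 13 — Assessable Establishment: [Class-P Operation (paragraph 6)? yes] AND [not an Accredited Undertaking (paragraph 7)? no] → not satisfied.
paragraph 16 — Covered Establishment: [Authorised Premises (paragraph 11)? yes] AND [no documented food-safety management system is in place? yes] AND [Assessable Establishment (paragraph 13)? no] → not satisfied.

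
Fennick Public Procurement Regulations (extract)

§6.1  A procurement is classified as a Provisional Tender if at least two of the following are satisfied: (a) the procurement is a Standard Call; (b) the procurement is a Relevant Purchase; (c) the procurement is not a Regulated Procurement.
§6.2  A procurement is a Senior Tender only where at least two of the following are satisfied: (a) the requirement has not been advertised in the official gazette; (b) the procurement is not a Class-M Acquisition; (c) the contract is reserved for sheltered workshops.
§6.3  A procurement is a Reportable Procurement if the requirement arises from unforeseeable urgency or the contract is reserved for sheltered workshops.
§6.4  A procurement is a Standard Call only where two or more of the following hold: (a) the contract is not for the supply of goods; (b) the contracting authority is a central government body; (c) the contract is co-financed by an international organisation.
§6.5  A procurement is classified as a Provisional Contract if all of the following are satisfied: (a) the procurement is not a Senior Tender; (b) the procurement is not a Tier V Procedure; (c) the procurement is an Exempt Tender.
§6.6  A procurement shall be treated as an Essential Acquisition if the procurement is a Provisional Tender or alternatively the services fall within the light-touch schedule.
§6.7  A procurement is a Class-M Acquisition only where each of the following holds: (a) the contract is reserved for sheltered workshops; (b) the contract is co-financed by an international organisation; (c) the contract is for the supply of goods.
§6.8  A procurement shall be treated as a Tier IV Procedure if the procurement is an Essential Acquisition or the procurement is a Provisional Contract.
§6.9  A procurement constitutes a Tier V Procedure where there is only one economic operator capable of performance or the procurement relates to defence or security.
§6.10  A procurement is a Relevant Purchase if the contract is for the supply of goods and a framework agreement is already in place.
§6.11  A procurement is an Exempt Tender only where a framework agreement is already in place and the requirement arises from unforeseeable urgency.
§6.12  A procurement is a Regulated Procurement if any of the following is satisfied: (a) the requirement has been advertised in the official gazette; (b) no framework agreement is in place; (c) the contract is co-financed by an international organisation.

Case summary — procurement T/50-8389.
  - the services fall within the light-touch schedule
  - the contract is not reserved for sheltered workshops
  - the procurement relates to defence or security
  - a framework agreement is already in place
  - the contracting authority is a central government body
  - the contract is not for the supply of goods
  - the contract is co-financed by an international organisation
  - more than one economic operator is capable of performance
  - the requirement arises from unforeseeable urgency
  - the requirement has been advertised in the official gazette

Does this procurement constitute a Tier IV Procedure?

§6.4 — Standard Call: the contract is not for the supply of goods? yes; the contracting authority is a central government body? yes; the contract is co-financed by an international organisation? yes — 3 of 3 hold (need ≥2) → satisfied.
§6.10 — Relevant Purchase: [the contract is for the supply of goods? no] AND [a framework agreement is already in place? yes] → not satisfied.
§6.12 — Regulated Procurement: [the requirement has been advertised in the official gazette? yes] OR [no framework agreement is in place? no] OR [the contract is co-financed by an international organisation? yes] → satisfied.
§6.1 — Provisional Tender: Standard Call (§6.4)? yes; Relevant Purchase (§6.10)? no; not a Regulated Procurement (§6.12)? no — 1 of 3 hold (need ≥2) → not satisfied.
§6.6 — Essential Acquisition: [Provisional Tender (§6.1)? no] OR [the services fall within the light-touch schedule? yes] → satisfied.
§6.7 — Class-M Acquisition: [the contract is reserved for sheltered workshops? no] AND [the contract is co-financed by an international organisation? yes] AND [the contract is for the supply of goods? no] → not satisfied.
§6.2 — Senior Tender: the requirement has not been advertised in the official gazette? no; not a Class-M Acquisition (§6.7)? yes; the contract is reserved for sheltered workshops? no — 1 of 3 hold (need ≥2) → not satisfied.
§6.9 — Tier V Procedure: [there is only one economic operator capable of performance? no] OR [the procurement relates to defence or security? yes] → satisfied.
§6.11 — Exempt Tender: [a framework agreement is already in place? yes] AND [the requirement arises from unforeseeable urgency? yes] → satisfied.
§6.5 — Provisional Contract: [not a Senior Tender (§6.2)? yes] AND [not a Tier V Procedure (§6.9)? no] AND [Exempt Tender (§6.11)? yes] → not satisfied.
§6.8 — Tier IV Procedure: [Essential Acquisition (§6.6)? yes] OR [Provisional Contract (§6.5)? no] → satisfied.

Yes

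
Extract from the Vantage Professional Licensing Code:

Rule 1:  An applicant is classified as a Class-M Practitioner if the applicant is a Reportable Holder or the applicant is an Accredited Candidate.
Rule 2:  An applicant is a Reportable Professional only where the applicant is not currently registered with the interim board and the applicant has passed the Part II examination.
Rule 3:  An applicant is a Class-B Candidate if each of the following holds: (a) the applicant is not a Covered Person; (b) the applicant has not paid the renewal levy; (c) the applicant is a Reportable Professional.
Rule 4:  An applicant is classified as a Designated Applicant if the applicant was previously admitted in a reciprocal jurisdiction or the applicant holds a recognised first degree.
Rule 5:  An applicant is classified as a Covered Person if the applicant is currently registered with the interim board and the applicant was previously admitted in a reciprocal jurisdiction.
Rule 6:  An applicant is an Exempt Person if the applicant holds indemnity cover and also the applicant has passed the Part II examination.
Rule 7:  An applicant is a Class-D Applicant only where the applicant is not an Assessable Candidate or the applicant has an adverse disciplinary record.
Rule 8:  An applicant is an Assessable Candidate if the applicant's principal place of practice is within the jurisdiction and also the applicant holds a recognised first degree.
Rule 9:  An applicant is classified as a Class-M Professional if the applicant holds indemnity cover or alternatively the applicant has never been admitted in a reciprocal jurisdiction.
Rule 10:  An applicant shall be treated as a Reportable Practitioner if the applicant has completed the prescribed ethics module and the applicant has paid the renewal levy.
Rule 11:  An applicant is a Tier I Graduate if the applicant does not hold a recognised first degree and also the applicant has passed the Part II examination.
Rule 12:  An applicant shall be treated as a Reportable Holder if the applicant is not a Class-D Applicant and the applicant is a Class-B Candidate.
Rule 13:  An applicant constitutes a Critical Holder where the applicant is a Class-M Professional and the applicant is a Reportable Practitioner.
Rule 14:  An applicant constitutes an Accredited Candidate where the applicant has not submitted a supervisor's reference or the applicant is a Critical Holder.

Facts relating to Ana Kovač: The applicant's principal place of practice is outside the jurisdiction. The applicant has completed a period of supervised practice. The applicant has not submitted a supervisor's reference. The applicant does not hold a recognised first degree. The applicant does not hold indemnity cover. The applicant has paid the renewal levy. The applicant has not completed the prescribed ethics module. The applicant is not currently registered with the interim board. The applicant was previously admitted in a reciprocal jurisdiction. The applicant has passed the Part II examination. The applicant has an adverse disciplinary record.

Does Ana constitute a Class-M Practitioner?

Under rule 8: the applicant's principal place of practice is within the jurisdiction? no; and the applicant holds a recognised first degree? no. So the applicant is not an Assessable Candidate.
Under rule 7: not an Assessable Candidate (rule 8)? yes; or the applicant has an adverse disciplinary record? yes. So the applicant is a Class-D Applicant.
Under rule 5: the applicant is currently registered with the interim board? no; and the applicant was previously admitted in a reciprocal jurisdiction? yes. So the applicant is not a Covered Person.
Under rule 2: the applicant is not currently registered with the interim board? yes; and the applicant has passed the Part II examination? yes. So the applicant is a Reportable Professional.
Under rule 3: not a Covered Person (rule 5)? yes; and the applicant has not paid the renewal levy? no; and Reportable Professional (rule 2)? yes. So the applicant is not a Class-B Candidate.
Under rule 12: not a Class-D Applicant (rule 7)? no; and Class-B Candidate (rule 3)? no. So the applicant is not a Reportable Holder.
Under rule 9: the applicant holds indemnity cover? no; or the applicant has never been admitted in a reciprocal jurisdiction? no. So the applicant is not a Class-M Professional.
Under rule 10: the applicant has completed the prescribed ethics module? no; and the applicant has paid the renewal levy? yes. So the applicant is not a Reportable Practitioner.
Under rule 13: Class-M Professional (rule 9)? no; and Reportable Practitioner (rule 10)? no. So the applicant is not a Critical Holder.
Under rule 14: the applicant has not submitted a supervisor's reference? yes; or Critical Holder (rule 13)? no. So the applicant is an Accredited Candidate.
Under rule 1: Reportable Holder (rule 12)? no; or Accredited Candidate (rule 14)? yes. So the applicant is a Class-M Practitioner.

Yes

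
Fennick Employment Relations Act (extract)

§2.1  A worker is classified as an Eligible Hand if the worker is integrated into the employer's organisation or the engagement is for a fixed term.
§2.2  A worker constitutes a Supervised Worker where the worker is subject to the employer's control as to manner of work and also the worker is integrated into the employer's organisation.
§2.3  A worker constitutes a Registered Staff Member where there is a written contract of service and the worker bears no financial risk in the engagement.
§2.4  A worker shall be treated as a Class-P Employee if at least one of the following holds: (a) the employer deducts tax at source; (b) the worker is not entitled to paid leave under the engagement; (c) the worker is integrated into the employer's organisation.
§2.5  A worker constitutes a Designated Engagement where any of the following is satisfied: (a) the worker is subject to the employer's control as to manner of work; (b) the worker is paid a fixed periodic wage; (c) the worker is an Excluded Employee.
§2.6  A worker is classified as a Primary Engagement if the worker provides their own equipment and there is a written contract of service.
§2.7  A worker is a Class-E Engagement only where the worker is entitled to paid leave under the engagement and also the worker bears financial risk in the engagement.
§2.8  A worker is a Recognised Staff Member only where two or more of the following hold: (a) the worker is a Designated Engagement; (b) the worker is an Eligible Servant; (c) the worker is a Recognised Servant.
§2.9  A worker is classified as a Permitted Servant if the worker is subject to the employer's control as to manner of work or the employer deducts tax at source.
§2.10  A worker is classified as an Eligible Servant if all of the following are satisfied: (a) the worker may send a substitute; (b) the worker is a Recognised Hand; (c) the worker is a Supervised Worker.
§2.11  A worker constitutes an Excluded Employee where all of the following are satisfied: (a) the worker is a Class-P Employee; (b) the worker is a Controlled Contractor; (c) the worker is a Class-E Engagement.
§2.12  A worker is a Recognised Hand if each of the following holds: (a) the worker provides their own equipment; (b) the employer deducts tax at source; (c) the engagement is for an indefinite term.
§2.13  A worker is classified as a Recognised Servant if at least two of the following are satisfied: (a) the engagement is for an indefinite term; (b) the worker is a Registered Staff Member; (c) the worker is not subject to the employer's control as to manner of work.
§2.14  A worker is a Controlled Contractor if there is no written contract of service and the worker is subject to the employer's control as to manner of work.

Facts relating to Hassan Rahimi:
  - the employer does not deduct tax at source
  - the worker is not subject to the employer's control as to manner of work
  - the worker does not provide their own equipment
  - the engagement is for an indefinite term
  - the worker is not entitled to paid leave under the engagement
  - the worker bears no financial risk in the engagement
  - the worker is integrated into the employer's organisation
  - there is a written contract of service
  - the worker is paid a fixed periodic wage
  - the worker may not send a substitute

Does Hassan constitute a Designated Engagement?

Yes

§2.4 — Class-P Employee: [the employer deducts tax at source? no] OR [the worker is not entitled to paid leave under the engagement? yes] OR [the worker is integrated into the employer's organisation? yes] → satisfied.
§2.14 — Controlled Contractor: [there is no written contract of service? no] AND [the worker is subject to the employer's control as to manner of work? no] → not satisfied.
§2.7 — Class-E Engagement: [the worker is entitled to paid leave under the engagement? no] AND [the worker bears financial risk in the engagement? no] → not satisfied.
§2.11 — Excluded Employee: [Class-P Employee (§2.4)? yes] AND [Controlled Contractor (§2.14)? no] AND [Class-E Engagement (§2.7)? no] → not satisfied.
§2.5 — Designated Engagement: [the worker is subject to the employer's control as to manner of work? no] OR [the worker is paid a fixed periodic wage? yes] OR [Excluded Employee (§2.11)? no] → satisfied.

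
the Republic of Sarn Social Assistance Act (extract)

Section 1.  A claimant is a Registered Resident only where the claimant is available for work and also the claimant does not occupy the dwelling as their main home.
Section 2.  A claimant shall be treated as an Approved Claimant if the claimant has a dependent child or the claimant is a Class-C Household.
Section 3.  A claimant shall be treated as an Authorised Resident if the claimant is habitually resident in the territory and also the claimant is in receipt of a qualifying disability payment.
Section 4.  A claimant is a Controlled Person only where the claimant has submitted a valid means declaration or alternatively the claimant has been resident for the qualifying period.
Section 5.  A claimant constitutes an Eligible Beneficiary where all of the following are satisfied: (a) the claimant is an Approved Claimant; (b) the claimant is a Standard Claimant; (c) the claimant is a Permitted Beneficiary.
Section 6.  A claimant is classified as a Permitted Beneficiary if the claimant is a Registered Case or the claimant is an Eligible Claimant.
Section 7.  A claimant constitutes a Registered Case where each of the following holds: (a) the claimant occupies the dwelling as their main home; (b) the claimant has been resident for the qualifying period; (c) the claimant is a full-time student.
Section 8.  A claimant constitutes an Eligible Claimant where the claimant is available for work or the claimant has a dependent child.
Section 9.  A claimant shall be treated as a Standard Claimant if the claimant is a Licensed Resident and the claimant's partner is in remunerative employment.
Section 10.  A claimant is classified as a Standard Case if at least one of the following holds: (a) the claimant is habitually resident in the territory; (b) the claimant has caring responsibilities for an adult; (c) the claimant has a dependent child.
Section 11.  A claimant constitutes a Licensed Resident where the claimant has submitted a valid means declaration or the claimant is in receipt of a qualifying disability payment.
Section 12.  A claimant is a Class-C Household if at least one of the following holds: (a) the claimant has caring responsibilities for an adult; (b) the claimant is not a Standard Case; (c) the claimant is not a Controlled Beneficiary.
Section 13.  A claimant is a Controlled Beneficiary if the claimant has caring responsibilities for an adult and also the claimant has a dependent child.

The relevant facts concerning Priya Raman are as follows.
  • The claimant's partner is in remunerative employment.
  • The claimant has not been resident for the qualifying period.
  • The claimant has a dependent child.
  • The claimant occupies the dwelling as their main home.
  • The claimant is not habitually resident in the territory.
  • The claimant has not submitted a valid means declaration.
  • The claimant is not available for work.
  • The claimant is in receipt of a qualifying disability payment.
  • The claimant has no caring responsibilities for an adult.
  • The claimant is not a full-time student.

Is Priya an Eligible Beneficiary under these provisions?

Yes

section 10 — Standard Case: [the claimant is habitually resident in the territory? no] OR [the claimant has caring responsibilities for an adult? no] OR [the claimant has a dependent child? yes] → satisfied.
section 13 — Controlled Beneficiary: [the claimant has caring responsibilities for an adult? no] AND [the claimant has a dependent child? yes] → not satisfied.
section 12 — Class-C Household: [the claimant has caring responsibilities for an adult? no] OR [not a Standard Case (section 10)? no] OR [not a Controlled Beneficiary (section 13)? yes] → satisfied.
section 2 — Approved Claimant: [the claimant has a dependent child? yes] OR [Class-C Household (section 12)? yes] → satisfied.
section 11 — Licensed Resident: [the claimant has submitted a valid means declaration? no] OR [the claimant is in receipt of a qualifying disability payment? yes] → satisfied.
section 9 — Standard Claimant: [Licensed Resident (section 11)? yes] AND [the claimant's partner is in remunerative employment? yes] → satisfied.
section 7 — Registered Case: [the claimant occupies the dwelling as their main home? yes] AND [the claimant has been resident for the qualifying period? no] AND [the claimant is a full-time student? no] → not satisfied.
section 8 — Eligible Claimant: [the claimant is available for work? no] OR [the claimant has a dependent child? yes] → satisfied.
section 6 — Permitted Beneficiary: [Registered Case (section 7)? no] OR [Eligible Claimant (section 8)? yes] → satisfied.
section 5 — Eligible Beneficiary: [Approved Claimant (section 2)? yes] AND [Standard Claimant (section 9)? yes] AND [Permitted Beneficiary (section 6)? yes] → satisfied.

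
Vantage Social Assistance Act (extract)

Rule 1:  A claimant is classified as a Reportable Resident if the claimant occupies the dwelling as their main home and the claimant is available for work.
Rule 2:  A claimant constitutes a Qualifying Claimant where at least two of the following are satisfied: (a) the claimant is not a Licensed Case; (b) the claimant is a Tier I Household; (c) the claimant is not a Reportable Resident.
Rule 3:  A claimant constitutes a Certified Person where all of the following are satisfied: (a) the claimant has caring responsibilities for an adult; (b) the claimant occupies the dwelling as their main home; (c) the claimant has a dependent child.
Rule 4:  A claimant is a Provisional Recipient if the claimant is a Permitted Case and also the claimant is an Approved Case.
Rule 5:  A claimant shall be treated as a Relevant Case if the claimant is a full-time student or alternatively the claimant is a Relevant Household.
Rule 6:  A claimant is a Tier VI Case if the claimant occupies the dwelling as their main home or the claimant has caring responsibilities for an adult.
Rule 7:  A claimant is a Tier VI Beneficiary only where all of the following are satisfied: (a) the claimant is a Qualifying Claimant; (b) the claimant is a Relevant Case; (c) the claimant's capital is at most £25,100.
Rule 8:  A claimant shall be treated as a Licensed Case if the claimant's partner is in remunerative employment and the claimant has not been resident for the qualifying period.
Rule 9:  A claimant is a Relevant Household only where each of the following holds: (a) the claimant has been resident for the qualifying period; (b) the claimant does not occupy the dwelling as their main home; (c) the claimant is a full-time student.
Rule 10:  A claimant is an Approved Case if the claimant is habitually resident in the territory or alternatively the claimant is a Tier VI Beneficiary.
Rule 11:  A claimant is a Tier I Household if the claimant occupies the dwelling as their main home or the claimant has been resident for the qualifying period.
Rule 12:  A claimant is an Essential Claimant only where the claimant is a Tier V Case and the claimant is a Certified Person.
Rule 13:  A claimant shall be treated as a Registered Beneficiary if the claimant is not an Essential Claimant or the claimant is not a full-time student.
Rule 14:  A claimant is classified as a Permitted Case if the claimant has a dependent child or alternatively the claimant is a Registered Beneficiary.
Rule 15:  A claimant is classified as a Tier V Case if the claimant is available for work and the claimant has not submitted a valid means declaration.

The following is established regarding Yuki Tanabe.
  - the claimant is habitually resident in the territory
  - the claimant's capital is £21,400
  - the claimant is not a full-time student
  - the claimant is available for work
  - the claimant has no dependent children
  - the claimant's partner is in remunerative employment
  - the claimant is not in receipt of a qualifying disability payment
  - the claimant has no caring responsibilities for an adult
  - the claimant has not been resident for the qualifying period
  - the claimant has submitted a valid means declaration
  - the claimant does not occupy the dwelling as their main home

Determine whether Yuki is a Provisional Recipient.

rule 15 — Tier V Case: [the claimant is available for work? yes] AND [the claimant has not submitted a valid means declaration? no] → not satisfied.
rule 3 — Certified Person: [the claimant has caring responsibilities for an adult? no] AND [the claimant occupies the dwelling as their main home? no] AND [the claimant has a dependent child? no] → not satisfied.
rule 12 — Essential Claimant: [Tier V Case (rule 15)? no] AND [Certified Person (rule 3)? no] → not satisfied.
rule 13 — Registered Beneficiary: [not an Essential Claimant (rule 12)? yes] OR [the claimant is not a full-time student? yes] → satisfied.
rule 14 — Permitted Case: [the claimant has a dependent child? no] OR [Registered Beneficiary (rule 13)? yes] → satisfied.
rule 8 — Licensed Case: [the claimant's partner is in remunerative employment? yes] AND [the claimant has not been resident for the qualifying period? yes] → satisfied.
rule 11 — Tier I Household: [the claimant occupies the dwelling as their main home? no] OR [the claimant has been resident for the qualifying period? no] → not satisfied.
rule 1 — Reportable Resident: [the claimant occupies the dwelling as their main home? no] AND [the claimant is available for work? yes] → not satisfied.
rule 2 — Qualifying Claimant: not a Licensed Case (rule 8)? no; Tier I Household (rule 11)? no; not a Reportable Resident (rule 1)? yes — 1 of 3 hold (need ≥2) → not satisfied.
rule 9 — Relevant Household: [the claimant has been resident for the qualifying period? no] AND [the claimant does not occupy the dwelling as their main home? yes] AND [the claimant is a full-time student? no] → not satisfied.
rule 5 — Relevant Case: [the claimant is a full-time student? no] OR [Relevant Household (rule 9)? no] → not satisfied.
rule 7 — Tier VI Beneficiary: [Qualifying Claimant (rule 2)? no] AND [Relevant Case (rule 5)? no] AND [claimant's capital: £21,400 ≤ £25,100? yes] → not satisfied.
rule 10 — Approved Case: [the claimant is habitually resident in the territory? yes] OR [Tier VI Beneficiary (rule 7)? no] → satisfied.
rule 4 — Provisional Recipient: [Permitted Case (rule 14)? yes] AND [Approved Case (rule 10)? yes] → satisfied.

Yes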